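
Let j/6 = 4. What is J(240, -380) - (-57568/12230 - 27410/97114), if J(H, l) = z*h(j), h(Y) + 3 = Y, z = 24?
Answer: 151132202483/296926055 ≈ 508.99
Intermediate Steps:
j = 24 (j = 6*4 = 24)
h(Y) = -3 + Y
J(H, l) = 504 (J(H, l) = 24*(-3 + 24) = 24*21 = 504)
J(240, -380) - (-57568/12230 - 27410/97114) = 504 - (-57568/12230 - 27410/97114) = 504 - (-57568*1/12230 - 27410*1/97114) = 504 - (-28784/6115 - 13705/48557) = 504 - 1*(-1481470763/296926055) = 504 + 1481470763/296926055 = 151132202483/296926055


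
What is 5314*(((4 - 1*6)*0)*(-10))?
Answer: 0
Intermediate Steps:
5314*(((4 - 1*6)*0)*(-10)) = 5314*(((4 - 6)*0)*(-10)) = 5314*(-2*0*(-10)) = 5314*(0*(-10)) = 5314*0 = 0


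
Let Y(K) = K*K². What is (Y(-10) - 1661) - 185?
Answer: -2846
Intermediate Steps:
Y(K) = K³
(Y(-10) - 1661) - 185 = ((-10)³ - 1661) - 185 = (-1000 - 1661) - 185 = -2661 - 185 = -2846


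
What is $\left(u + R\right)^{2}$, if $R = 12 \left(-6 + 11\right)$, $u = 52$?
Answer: $12544$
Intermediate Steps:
$R = 60$ ($R = 12 \cdot 5 = 60$)
$\left(u + R\right)^{2} = \left(52 + 60\right)^{2} = 112^{2} = 12544$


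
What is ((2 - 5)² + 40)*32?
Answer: 1568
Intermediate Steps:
((2 - 5)² + 40)*32 = ((-3)² + 40)*32 = (9 + 40)*32 = 49*32 = 1568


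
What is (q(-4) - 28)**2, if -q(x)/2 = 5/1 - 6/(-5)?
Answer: 40804/25 ≈ 1632.2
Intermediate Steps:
q(x) = -62/5 (q(x) = -2*(5/1 - 6/(-5)) = -2*(5*1 - 6*(-1/5)) = -2*(5 + 6/5) = -2*31/5 = -62/5)
(q(-4) - 28)**2 = (-62/5 - 28)**2 = (-202/5)**2 = 40804/25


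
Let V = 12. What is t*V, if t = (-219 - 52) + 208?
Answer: -756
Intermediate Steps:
t = -63 (t = -271 + 208 = -63)
t*V = -63*12 = -756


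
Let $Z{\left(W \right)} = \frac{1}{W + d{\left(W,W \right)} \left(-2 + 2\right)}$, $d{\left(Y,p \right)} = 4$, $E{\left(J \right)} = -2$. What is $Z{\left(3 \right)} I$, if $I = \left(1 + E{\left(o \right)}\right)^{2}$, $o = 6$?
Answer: $\frac{1}{3} \approx 0.33333$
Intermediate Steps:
$Z{\left(W \right)} = \frac{1}{W}$ ($Z{\left(W \right)} = \frac{1}{W + 4 \left(-2 + 2\right)} = \frac{1}{W + 4 \cdot 0} = \frac{1}{W + 0} = \frac{1}{W}$)
$I = 1$ ($I = \left(1 - 2\right)^{2} = \left(-1\right)^{2} = 1$)
$Z{\left(3 \right)} I = \frac{1}{3} \cdot 1 = \frac{1}{3}$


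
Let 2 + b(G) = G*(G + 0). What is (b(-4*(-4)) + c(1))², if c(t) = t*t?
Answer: 65025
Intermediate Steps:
b(G) = -2 + G² (b(G) = -2 + G*(G + 0) = -2 + G*G = -2 + G²)
c(t) = t²
(b(-4*(-4)) + c(1))² = ((-2 + (-4*(-4))²) + 1²)² = ((-2 + 16²) + 1)² = ((-2 + 256) + 1)² = (254 + 1)² = 255² = 65025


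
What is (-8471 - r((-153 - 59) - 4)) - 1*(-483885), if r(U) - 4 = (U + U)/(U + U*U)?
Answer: 102213152/215 ≈ 4.7541e+5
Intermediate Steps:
r(U) = 4 + 2*U/(U + U²) (r(U) = 4 + (U + U)/(U + U*U) = 4 + (2*U)/(U + U²) = 4 + 2*U/(U + U²))
(-8471 - r((-153 - 59) - 4)) - 1*(-483885) = (-8471 - 2*(3 + 2*((-153 - 59) - 4))/(1 + ((-153 - 59) - 4))) - 1*(-483885) = (-8471 - 2*(3 + 2*(-212 - 4))/(1 + (-212 - 4))) + 483885 = (-8471 - 2*(3 + 2*(-216))/(1 - 216)) + 483885 = (-8471 - 2*(3 - 432)/(-215)) + 483885 = (-8471 - 2*(-1)*(-429)/215) + 483885 = (-8471 - 1*858/215) + 483885 = (-8471 - 858/215) + 483885 = -1822123/215 + 483885 = 102213152/215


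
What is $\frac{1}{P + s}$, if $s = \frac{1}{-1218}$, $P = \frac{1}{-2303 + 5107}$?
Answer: $- \frac{1707636}{793} \approx -2153.4$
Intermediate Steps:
$P = \frac{1}{2804} \approx 0.00035663$
$s = - \frac{1}{1218} \approx -0.00082102$
$\frac{1}{P + s} = \frac{1}{\frac{1}{2804} - \frac{1}{1218}} = \frac{1}{- \frac{793}{1707636}} = - \frac{1707636}{793}$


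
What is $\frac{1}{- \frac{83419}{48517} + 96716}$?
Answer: $\frac{6931}{670326679} \approx 1.034 \cdot 10^{-5}$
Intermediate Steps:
$\frac{1}{- \frac{83419}{48517} + 96716} = \frac{1}{\left(-83419\right) \frac{1}{48517} + 96716} = \frac{1}{- \frac{11917}{6931} + 96716} = \frac{1}{\frac{670326679}{6931}} = \frac{6931}{670326679}$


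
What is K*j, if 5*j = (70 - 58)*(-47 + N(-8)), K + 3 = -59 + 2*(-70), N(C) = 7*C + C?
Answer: 269064/5 ≈ 53813.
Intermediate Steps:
N(C) = 8*C
K = -202 (K = -3 + (-59 + 2*(-70)) = -3 + (-59 - 140) = -3 - 199 = -202)
j = -1332/5 (j = ((70 - 58)*(-47 + 8*(-8)))/5 = (12*(-47 - 64))/5 = (12*(-111))/5 = (1/5)*(-1332) = -1332/5 ≈ -266.40)
K*j = -202*(-1332/5) = 269064/5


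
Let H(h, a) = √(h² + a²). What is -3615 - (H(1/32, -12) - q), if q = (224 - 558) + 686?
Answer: -3263 - √147457/32 ≈ -3275.0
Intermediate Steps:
q = 352 (q = -334 + 686 = 352)
H(h, a) = √(a² + h²)
-3615 - (H(1/32, -12) - q) = -3615 - (√((-12)² + (1/32)²) - 1*352) = -3615 - (√(144 + (1/32)²) - 352) = -3615 - (√(144 + 1/1024) - 352) = -3615 - (√(147457/1024) - 352) = -3615 - (√147457/32 - 352) = -3615 - (-352 + √147457/32) = -3615 + (352 - √147457/32) = -3263 - √147457/32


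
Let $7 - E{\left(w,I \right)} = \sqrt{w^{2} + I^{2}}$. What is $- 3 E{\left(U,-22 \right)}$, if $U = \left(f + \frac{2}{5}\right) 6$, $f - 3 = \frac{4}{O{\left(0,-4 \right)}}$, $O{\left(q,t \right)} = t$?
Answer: $-21 + \frac{6 \sqrt{4321}}{5} \approx 57.881$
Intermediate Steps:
$f = 2$ ($f = 3 + \frac{4}{-4} = 3 + 4 \left(- \frac{1}{4}\right) = 3 - 1 = 2$)
$U = \frac{72}{5}$ ($U = \left(2 + \frac{2}{5}\right) 6 = \frac{12}{5} \cdot 6 = \frac{72}{5} \approx 14.4$)
$E{\left(w,I \right)} = 7 - \sqrt{I^{2} + w^{2}}$ ($E{\left(w,I \right)} = 7 - \sqrt{w^{2} + I^{2}} = 7 - \sqrt{I^{2} + w^{2}}$)
$- 3 E{\left(U,-22 \right)} = - 3 \left(7 - \sqrt{\left(-22\right)^{2} + \left(\frac{72}{5}\right)^{2}}\right) = - 3 \left(7 - \sqrt{484 + \frac{5184}{25}}\right) = - 3 \left(7 - \sqrt{\frac{17284}{25}}\right) = - 3 \left(7 - \frac{2 \sqrt{4321}}{5}\right) = -21 + \frac{6 \sqrt{4321}}{5}$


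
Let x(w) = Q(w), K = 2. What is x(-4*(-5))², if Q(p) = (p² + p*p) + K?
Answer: 643204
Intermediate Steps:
Q(p) = 2 + 2*p² (Q(p) = (p² + p*p) + 2 = (p² + p²) + 2 = 2*p² + 2 = 2 + 2*p²)
x(w) = 2 + 2*w²
x(-4*(-5))² = (2 + 2*(-4*(-5))²)² = (2 + 2*20²)² = (2 + 2*400)² = (2 + 800)² = 802² = 643204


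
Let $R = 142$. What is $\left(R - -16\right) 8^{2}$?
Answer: $10112$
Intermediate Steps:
$\left(R - -16\right) 8^{2} = \left(142 - -16\right) 8^{2} = \left(142 + 16\right) 64 = 158 \cdot 64 = 10112$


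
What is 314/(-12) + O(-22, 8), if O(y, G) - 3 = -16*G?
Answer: -907/6 ≈ -151.17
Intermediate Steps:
O(y, G) = 3 - 16*G
314/(-12) + O(-22, 8) = 314/(-12) + (3 - 16*8) = 314*(-1/12) + (3 - 128) = -157/6 - 125 = -907/6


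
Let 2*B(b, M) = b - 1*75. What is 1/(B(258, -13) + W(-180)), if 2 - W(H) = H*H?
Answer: -2/64613 ≈ -3.0953e-5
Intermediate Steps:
B(b, M) = -75/2 + b/2 (B(b, M) = (b - 1*75)/2 = (b - 75)/2 = (-75 + b)/2 = -75/2 + b/2)
W(H) = 2 - H² (W(H) = 2 - H*H = 2 - H²)
1/(B(258, -13) + W(-180)) = 1/((-75/2 + (½)*258) + (2 - 1*(-180)²)) = 1/((-75/2 + 129) + (2 - 1*32400)) = 1/(183/2 + (2 - 32400)) = 1/(183/2 - 32398) = 1/(-64613/2) = -2/64613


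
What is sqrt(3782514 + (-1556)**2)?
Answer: 5*sqrt(248146) ≈ 2490.7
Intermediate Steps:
sqrt(3782514 + (-1556)**2) = sqrt(3782514 + 2421136) = sqrt(6203650) = 5*sqrt(248146)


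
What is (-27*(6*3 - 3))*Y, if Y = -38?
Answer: 15390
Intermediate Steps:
(-27*(6*3 - 3))*Y = -27*(6*3 - 3)*(-38) = -27*(18 - 3)*(-38) = -27*15*(-38) = -405*(-38) = 15390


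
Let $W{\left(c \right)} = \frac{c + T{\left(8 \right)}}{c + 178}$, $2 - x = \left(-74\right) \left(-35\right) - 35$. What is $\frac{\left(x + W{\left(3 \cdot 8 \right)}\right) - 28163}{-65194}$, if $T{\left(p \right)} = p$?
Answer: $\frac{1551150}{3292297} \approx 0.47115$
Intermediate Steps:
$x = -2553$ ($x = 2 - \left(\left(-74\right) \left(-35\right) - 35\right) = 2 - \left(2590 - 35\right) = 2 - 2555 = -2553$)
$W{\left(c \right)} = \frac{8 + c}{178 + c}$ ($W{\left(c \right)} = \frac{c + 8}{c + 178} = \frac{8 + c}{178 + c}$)
$\frac{\left(x + W{\left(3 \cdot 8 \right)}\right) - 28163}{-65194} = \frac{\left(-2553 + \frac{8 + 3 \cdot 8}{178 + 3 \cdot 8}\right) - 28163}{-65194} = \left(\left(-2553 + \frac{8 + 24}{178 + 24}\right) - 28163\right) \left(- \frac{1}{65194}\right) = \left(\left(-2553 + \frac{1}{202} \cdot 32\right) - 28163\right) \left(- \frac{1}{65194}\right) = \left(\left(-2553 + \frac{16}{101}\right) - 28163\right) \left(- \frac{1}{65194}\right) = \left(- \frac{257837}{101} - 28163\right) \left(- \frac{1}{65194}\right) = \left(- \frac{3102300}{101}\right) \left(- \frac{1}{65194}\right) = \frac{1551150}{3292297}$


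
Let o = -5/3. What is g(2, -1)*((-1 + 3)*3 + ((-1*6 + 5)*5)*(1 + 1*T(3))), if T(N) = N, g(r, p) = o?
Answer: 70/3 ≈ 23.333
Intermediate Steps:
o = -5/3 (o = -5*1/3 = -5/3 ≈ -1.6667)
g(r, p) = -5/3
g(2, -1)*((-1 + 3)*3 + ((-1*6 + 5)*5)*(1 + 1*T(3))) = -5*((-1 + 3)*3 + ((-1*6 + 5)*5)*(1 + 1*3))/3 = -5*(2*3 + ((-6 + 5)*5)*(1 + 3))/3 = -5*(6 - 1*5*4)/3 = -5*(6 - 5*4)/3 = -5*(6 - 20)/3 = -5/3*(-14) = 70/3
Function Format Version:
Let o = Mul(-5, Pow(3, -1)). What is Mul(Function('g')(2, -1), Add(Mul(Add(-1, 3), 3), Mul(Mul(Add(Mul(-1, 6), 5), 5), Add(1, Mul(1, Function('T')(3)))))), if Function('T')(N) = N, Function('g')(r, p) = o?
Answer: Rational(70, 3) ≈ 23.333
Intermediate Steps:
o = Rational(-5, 3) (o = Mul(-5, Rational(1, 3)) = Rational(-5, 3) ≈ -1.6667)
Function('g')(r, p) = Rational(-5, 3)
Mul(Function('g')(2, -1), Add(Mul(Add(-1, 3), 3), Mul(Mul(Add(Mul(-1, 6), 5), 5), Add(1, Mul(1, Function('T')(3)))))) = Mul(Rational(-5, 3), Add(Mul(Add(-1, 3), 3), Mul(Mul(Add(Mul(-1, 6), 5), 5), Add(1, Mul(1, 3))))) = Mul(Rational(-5, 3), Add(Mul(2, 3), Mul(Mul(Add(-6, 5), 5), Add(1, 3)))) = Mul(Rational(-5, 3), Add(6, Mul(Mul(-1, 5), 4))) = Mul(Rational(-5, 3), Add(6, Mul(-5, 4))) = Mul(Rational(-5, 3), Add(6, -20)) = Mul(Rational(-5, 3), -14) = Rational(70, 3)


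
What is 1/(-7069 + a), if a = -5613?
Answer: -1/12682 ≈ -7.8852e-5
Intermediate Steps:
1/(-7069 + a) = 1/(-7069 - 5613) = 1/(-12682) = -1/12682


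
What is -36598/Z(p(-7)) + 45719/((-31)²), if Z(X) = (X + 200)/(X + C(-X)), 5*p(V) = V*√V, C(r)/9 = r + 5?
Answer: (-7867683550*I + 1969878001*√7)/(961*(7*√7 + 1000*I)) ≈ -8083.8 - 5573.0*I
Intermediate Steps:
C(r) = 45 + 9*r (C(r) = 9*(r + 5) = 9*(5 + r) = 45 + 9*r)
p(V) = V^(3/2)/5 (p(V) = (V*√V)/5 = V^(3/2)/5)
Z(X) = (200 + X)/(45 - 8*X) (Z(X) = (X + 200)/(X + (45 + 9*(-X))) = (200 + X)/(X + (45 - 9*X)) = (200 + X)/(45 - 8*X))
-36598/Z(p(-7)) + 45719/((-31)²) = -36598*(45 - 8*(-7)^(3/2)/5)/(200 + (-7)^(3/2)/5) + 45719/((-31)²) = -36598*(45 - 8*(-7*I*√7)/5)/(200 + (-7*I*√7)/5) + 45719/961 = -36598*(45 - (-56)*I*√7/5)/(200 - 7*I*√7/5) + 45719*(1/961) = -36598*(45 + 56*I*√7/5)/(200 - 7*I*√7/5) + 45719/961 = 45719/961 - 36598*(45 + 56*I*√7/5)/(200 - 7*I*√7/5)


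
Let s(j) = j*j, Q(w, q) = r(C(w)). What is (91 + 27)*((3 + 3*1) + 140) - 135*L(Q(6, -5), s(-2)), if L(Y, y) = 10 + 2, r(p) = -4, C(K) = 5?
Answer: 15608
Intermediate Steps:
Q(w, q) = -4
s(j) = j²
L(Y, y) = 12
(91 + 27)*((3 + 3*1) + 140) - 135*L(Q(6, -5), s(-2)) = (91 + 27)*((3 + 3*1) + 140) - 135*12 = 118*((3 + 3) + 140) - 1620 = 118*(6 + 140) - 1620 = 118*146 - 1620 = 17228 - 1620 = 15608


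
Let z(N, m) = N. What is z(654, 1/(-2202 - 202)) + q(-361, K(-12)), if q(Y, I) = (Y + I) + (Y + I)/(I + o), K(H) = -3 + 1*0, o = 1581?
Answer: 228628/789 ≈ 289.77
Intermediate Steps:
K(H) = -3 (K(H) = -3 + 0 = -3)
q(Y, I) = I + Y + (I + Y)/(1581 + I) (q(Y, I) = (Y + I) + (Y + I)/(I + 1581) = (I + Y) + (I + Y)/(1581 + I) = I + Y + (I + Y)/(1581 + I))
z(654, 1/(-2202 - 202)) + q(-361, K(-12)) = 654 + ((-3)**2 + 1582*(-3) + 1582*(-361) - 3*(-361))/(1581 - 3) = 654 + (9 - 4746 - 571102 + 1083)/1578 = 654 + (1/1578)*(-574756) = 654 - 287378/789 = 228628/789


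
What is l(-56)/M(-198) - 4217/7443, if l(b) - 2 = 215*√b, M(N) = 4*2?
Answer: -9425/29772 + 215*I*√14/4 ≈ -0.31657 + 201.11*I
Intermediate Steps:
M(N) = 8
l(b) = 2 + 215*√b
l(-56)/M(-198) - 4217/7443 = (2 + 215*√(-56))/8 - 4217/7443 = (2 + 215*(2*I*√14))*(⅛) - 4217*1/7443 = (2 + 430*I*√14)*(⅛) - 4217/7443 = (¼ + 215*I*√14/4) - 4217/7443 = -9425/29772 + 215*I*√14/4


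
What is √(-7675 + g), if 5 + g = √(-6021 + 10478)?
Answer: √(-7680 + √4457) ≈ 87.254*I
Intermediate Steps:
g = -5 + √4457 (g = -5 + √(-6021 + 10478) = -5 + √4457 ≈ 61.761)
√(-7675 + g) = √(-7675 + (-5 + √4457)) = √(-7680 + √4457)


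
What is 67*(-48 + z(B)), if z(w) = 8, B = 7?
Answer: -2680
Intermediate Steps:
67*(-48 + z(B)) = 67*(-48 + 8) = 67*(-40) = -2680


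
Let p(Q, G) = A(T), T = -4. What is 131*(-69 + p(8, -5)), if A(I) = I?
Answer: -9563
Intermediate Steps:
p(Q, G) = -4
131*(-69 + p(8, -5)) = 131*(-69 - 4) = 131*(-73) = -9563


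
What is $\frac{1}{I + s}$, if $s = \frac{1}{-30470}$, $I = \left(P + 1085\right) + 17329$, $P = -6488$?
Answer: $\frac{30470}{363385219} \approx 8.385 \cdot 10^{-5}$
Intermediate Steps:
$I = 11926$ ($I = \left(-6488 + 1085\right) + 17329 = -5403 + 17329 = 11926$)
$s = - \frac{1}{30470} \approx -3.2819 \cdot 10^{-5}$
$\frac{1}{I + s} = \frac{1}{11926 - \frac{1}{30470}} = \frac{1}{\frac{363385219}{30470}} = \frac{30470}{363385219}$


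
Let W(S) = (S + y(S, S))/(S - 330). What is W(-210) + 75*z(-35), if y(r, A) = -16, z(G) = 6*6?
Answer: 729113/270 ≈ 2700.4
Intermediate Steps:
z(G) = 36
W(S) = (-16 + S)/(-330 + S) (W(S) = (S - 16)/(S - 330) = (-16 + S)/(-330 + S))
W(-210) + 75*z(-35) = (-16 - 210)/(-330 - 210) + 75*36 = -226/(-540) + 2700 = -1/540*(-226) + 2700 = 113/270 + 2700 = 729113/270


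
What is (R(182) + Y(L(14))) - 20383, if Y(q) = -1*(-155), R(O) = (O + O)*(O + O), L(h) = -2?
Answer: 112268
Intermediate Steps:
R(O) = 4*O² (R(O) = (2*O)*(2*O) = 4*O²)
Y(q) = 155
(R(182) + Y(L(14))) - 20383 = (4*182² + 155) - 20383 = (4*33124 + 155) - 20383 = (132496 + 155) - 20383 = 132651 - 20383 = 112268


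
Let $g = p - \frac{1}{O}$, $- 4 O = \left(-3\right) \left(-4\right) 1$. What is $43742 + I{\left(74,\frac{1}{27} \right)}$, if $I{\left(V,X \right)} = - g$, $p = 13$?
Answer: $\frac{131186}{3} \approx 43729.0$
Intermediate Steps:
$O = -3$ ($O = - \frac{\left(-3\right) \left(-4\right) 1}{4} = - \frac{12 \cdot 1}{4} = \left(- \frac{1}{4}\right) 12 = -3$)
$g = \frac{40}{3}$ ($g = 13 - \frac{1}{-3} = 13 - - \frac{1}{3} = 13 + \frac{1}{3} = \frac{40}{3} \approx 13.333$)
$I{\left(V,X \right)} = - \frac{40}{3}$ ($I{\left(V,X \right)} = \left(-1\right) \frac{40}{3} = - \frac{40}{3}$)
$43742 + I{\left(74,\frac{1}{27} \right)} = 43742 - \frac{40}{3} = \frac{131186}{3}$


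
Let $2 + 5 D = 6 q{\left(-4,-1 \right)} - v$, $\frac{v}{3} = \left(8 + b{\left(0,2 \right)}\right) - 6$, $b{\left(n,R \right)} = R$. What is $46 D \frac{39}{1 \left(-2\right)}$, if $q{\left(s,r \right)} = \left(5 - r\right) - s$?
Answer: $- \frac{41262}{5} \approx -8252.4$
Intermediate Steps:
$q{\left(s,r \right)} = 5 - r - s$
$v = 12$ ($v = 3 \left(\left(8 + 2\right) - 6\right) = 3 \left(10 - 6\right) = 3 \cdot 4 = 12$)
$D = \frac{46}{5}$ ($D = - \frac{2}{5} + \frac{6 \left(5 - -1 - -4\right) - 12}{5} = - \frac{2}{5} + \frac{6 \left(5 + 1 + 4\right) - 12}{5} = - \frac{2}{5} + \frac{6 \cdot 10 - 12}{5} = - \frac{2}{5} + \frac{60 - 12}{5} = - \frac{2}{5} + \frac{1}{5} \cdot 48 = - \frac{2}{5} + \frac{48}{5} = \frac{46}{5} \approx 9.2$)
$46 D \frac{39}{1 \left(-2\right)} = 46 \cdot \frac{46}{5} \frac{39}{1 \left(-2\right)} = \frac{2116 \frac{39}{-2}}{5} = \frac{2116 \cdot 39 \left(- \frac{1}{2}\right)}{5} = \frac{2116}{5} \left(- \frac{39}{2}\right) = - \frac{41262}{5}$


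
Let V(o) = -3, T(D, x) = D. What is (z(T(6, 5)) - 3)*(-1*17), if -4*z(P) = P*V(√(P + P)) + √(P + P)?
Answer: -51/2 + 17*√3/2 ≈ -10.778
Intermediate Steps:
z(P) = 3*P/4 - √2*√P/4 (z(P) = -(P*(-3) + √(P + P))/4 = -(-3*P + √(2*P))/4 = -(-3*P + √2*√P)/4 = 3*P/4 - √2*√P/4)
(z(T(6, 5)) - 3)*(-1*17) = (((¾)*6 - √2*√6/4) - 3)*(-1*17) = ((9/2 - √3/2) - 3)*(-17) = (3/2 - √3/2)*(-17) = -51/2 + 17*√3/2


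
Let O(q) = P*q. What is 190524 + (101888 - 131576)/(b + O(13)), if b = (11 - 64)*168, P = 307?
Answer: 936074100/4913 ≈ 1.9053e+5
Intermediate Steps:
O(q) = 307*q
b = -8904 (b = -53*168 = -8904)
190524 + (101888 - 131576)/(b + O(13)) = 190524 + (101888 - 131576)/(-8904 + 307*13) = 190524 - 29688/(-8904 + 3991) = 190524 - 29688/(-4913) = 190524 - 29688*(-1/4913) = 190524 + 29688/4913 = 936074100/4913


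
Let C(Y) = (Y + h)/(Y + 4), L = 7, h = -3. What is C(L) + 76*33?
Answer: 27592/11 ≈ 2508.4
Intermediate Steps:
C(Y) = (-3 + Y)/(4 + Y) (C(Y) = (Y - 3)/(Y + 4) = (-3 + Y)/(4 + Y))
C(L) + 76*33 = (-3 + 7)/(4 + 7) + 76*33 = 4/11 + 2508 = 27592/11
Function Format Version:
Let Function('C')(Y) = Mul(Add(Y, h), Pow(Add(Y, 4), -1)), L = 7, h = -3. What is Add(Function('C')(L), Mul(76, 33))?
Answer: Rational(27592, 11) ≈ 2508.4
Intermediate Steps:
Function('C')(Y) = Mul(Pow(Add(4, Y), -1), Add(-3, Y)) (Function('C')(Y) = Mul(Add(Y, -3), Pow(Add(Y, 4), -1)) = Mul(Add(-3, Y), Pow(Add(4, Y), -1)) = Mul(Pow(Add(4, Y), -1), Add(-3, Y)))
Add(Function('C')(L), Mul(76, 33)) = Add(Mul(Pow(Add(4, 7), -1), Add(-3, 7)), Mul(76, 33)) = Add(Mul(Pow(11, -1), 4), 2508) = Add(Mul(Rational(1, 11), 4), 2508) = Add(Rational(4, 11), 2508) = Rational(27592, 11)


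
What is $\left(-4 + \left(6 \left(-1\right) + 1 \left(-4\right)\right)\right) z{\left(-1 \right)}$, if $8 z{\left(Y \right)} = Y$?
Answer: $\frac{7}{4} \approx 1.75$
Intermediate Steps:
$z{\left(Y \right)} = \frac{Y}{8}$
$\left(-4 + \left(6 \left(-1\right) + 1 \left(-4\right)\right)\right) z{\left(-1 \right)} = \left(-4 + \left(6 \left(-1\right) + 1 \left(-4\right)\right)\right) \frac{1}{8} \left(-1\right) = \left(-4 - 10\right) \left(- \frac{1}{8}\right) = \left(-14\right) \left(- \frac{1}{8}\right) = \frac{7}{4}$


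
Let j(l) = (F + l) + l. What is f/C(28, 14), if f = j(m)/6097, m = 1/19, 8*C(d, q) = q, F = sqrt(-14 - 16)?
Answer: 8/810901 + 4*I*sqrt(30)/42679 ≈ 9.8656e-6 + 0.00051334*I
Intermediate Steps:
F = I*sqrt(30) (F = sqrt(-30) = I*sqrt(30) ≈ 5.4772*I)
C(d, q) = q/8
m = 1/19 ≈ 0.052632
j(l) = 2*l + I*sqrt(30) (j(l) = (I*sqrt(30) + l) + l = (l + I*sqrt(30)) + l = 2*l + I*sqrt(30))
f = 2/115843 + I*sqrt(30)/6097 (f = (2*(1/19) + I*sqrt(30))/6097 = (2/19 + I*sqrt(30))*(1/6097) = 2/115843 + I*sqrt(30)/6097 ≈ 1.7265e-5 + 0.00089835*I)
f/C(28, 14) = (2/115843 + I*sqrt(30)/6097)/(((1/8)*14)) = (2/115843 + I*sqrt(30)/6097)/(7/4) = (2/115843 + I*sqrt(30)/6097)*(4/7) = 8/810901 + 4*I*sqrt(30)/42679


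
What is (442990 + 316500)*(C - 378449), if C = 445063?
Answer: 50592666860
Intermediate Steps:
(442990 + 316500)*(C - 378449) = (442990 + 316500)*(445063 - 378449) = 759490*66614 = 50592666860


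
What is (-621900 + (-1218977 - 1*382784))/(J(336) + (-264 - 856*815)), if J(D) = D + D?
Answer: 2223661/697232 ≈ 3.1893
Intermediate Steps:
J(D) = 2*D
(-621900 + (-1218977 - 1*382784))/(J(336) + (-264 - 856*815)) = (-621900 + (-1218977 - 1*382784))/(2*336 + (-264 - 856*815)) = (-621900 + (-1218977 - 382784))/(672 + (-264 - 697640)) = (-621900 - 1601761)/(672 - 697904) = -2223661/(-697232) = -2223661*(-1/697232) = 2223661/697232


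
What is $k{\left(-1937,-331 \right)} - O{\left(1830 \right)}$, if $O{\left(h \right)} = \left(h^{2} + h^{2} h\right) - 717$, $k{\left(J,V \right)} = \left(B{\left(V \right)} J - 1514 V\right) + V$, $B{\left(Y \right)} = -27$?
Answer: $-6131282081$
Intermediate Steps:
$k{\left(J,V \right)} = - 1513 V - 27 J$ ($k{\left(J,V \right)} = \left(- 27 J - 1514 V\right) + V = \left(- 1514 V - 27 J\right) + V = - 1513 V - 27 J$)
$O{\left(h \right)} = -717 + h^{2} + h^{3}$ ($O{\left(h \right)} = \left(h^{2} + h^{3}\right) - 717 = -717 + h^{2} + h^{3}$)
$k{\left(-1937,-331 \right)} - O{\left(1830 \right)} = \left(\left(-1513\right) \left(-331\right) - -52299\right) - \left(-717 + 1830^{2} + 1830^{3}\right) = \left(500803 + 52299\right) - \left(-717 + 3348900 + 6128487000\right) = 553102 - 6131835183 = -6131282081$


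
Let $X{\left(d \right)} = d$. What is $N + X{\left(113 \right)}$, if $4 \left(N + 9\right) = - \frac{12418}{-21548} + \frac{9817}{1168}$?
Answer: $\frac{2673988891}{25168064} \approx 106.25$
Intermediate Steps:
$N = - \frac{170002341}{25168064}$ ($N = -9 + \frac{- \frac{12418}{-21548} + \frac{9817}{1168}}{4} = -9 + \frac{\left(-12418\right) \left(- \frac{1}{21548}\right) + 9817 \cdot \frac{1}{1168}}{4} = -9 + \frac{\frac{6209}{10774} + \frac{9817}{1168}}{4} = -9 + \frac{1}{4} \cdot \frac{56510235}{6292016} = -9 + \frac{56510235}{25168064} = - \frac{170002341}{25168064} \approx -6.7547$)
$N + X{\left(113 \right)} = - \frac{170002341}{25168064} + 113 = \frac{2673988891}{25168064}$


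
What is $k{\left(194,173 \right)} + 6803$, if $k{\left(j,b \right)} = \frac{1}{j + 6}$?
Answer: $\frac{1360601}{200} \approx 6803.0$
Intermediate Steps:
$k{\left(j,b \right)} = \frac{1}{6 + j}$
$k{\left(194,173 \right)} + 6803 = \frac{1}{6 + 194} + 6803 = \frac{1}{200} + 6803 = \frac{1360601}{200}$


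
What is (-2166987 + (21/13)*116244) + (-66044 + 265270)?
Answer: -23139769/13 ≈ -1.7800e+6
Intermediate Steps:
(-2166987 + (21/13)*116244) + (-66044 + 265270) = (-2166987 + (21*(1/13))*116244) + 199226 = (-2166987 + (21/13)*116244) + 199226 = (-2166987 + 2441124/13) + 199226 = -25729707/13 + 199226 = -23139769/13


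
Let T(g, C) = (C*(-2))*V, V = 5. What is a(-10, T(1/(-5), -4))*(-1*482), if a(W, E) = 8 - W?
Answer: -8676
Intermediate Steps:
T(g, C) = -10*C (T(g, C) = (C*(-2))*5 = -2*C*5 = -10*C)
a(-10, T(1/(-5), -4))*(-1*482) = (8 - 1*(-10))*(-1*482) = (8 + 10)*(-482) = 18*(-482) = -8676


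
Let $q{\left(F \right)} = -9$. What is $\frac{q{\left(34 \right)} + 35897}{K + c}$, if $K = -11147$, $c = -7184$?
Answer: $- \frac{35888}{18331} \approx -1.9578$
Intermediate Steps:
$\frac{q{\left(34 \right)} + 35897}{K + c} = \frac{-9 + 35897}{-11147 - 7184} = \frac{35888}{-18331} = 35888 \left(- \frac{1}{18331}\right) = - \frac{35888}{18331}$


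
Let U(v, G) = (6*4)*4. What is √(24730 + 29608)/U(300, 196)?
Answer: √54338/96 ≈ 2.4282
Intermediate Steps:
U(v, G) = 96 (U(v, G) = 24*4 = 96)
√(24730 + 29608)/U(300, 196) = √(24730 + 29608)/96 = √54338*(1/96) = √54338/96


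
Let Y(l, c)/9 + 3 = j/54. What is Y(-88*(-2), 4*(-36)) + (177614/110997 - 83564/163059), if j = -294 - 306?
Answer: -58433189477/464078457 ≈ -125.91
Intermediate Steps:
j = -600
Y(l, c) = -127 (Y(l, c) = -27 + 9*(-600/54) = -27 + 9*(-600*1/54) = -27 + 9*(-100/9) = -27 - 100 = -127)
Y(-88*(-2), 4*(-36)) + (177614/110997 - 83564/163059) = -127 + (177614/110997 - 83564/163059) = -127 + (177614*(1/110997) - 83564*1/163059) = -127 + (177614/110997 - 6428/12543) = -127 + 504774562/464078457 = -58433189477/464078457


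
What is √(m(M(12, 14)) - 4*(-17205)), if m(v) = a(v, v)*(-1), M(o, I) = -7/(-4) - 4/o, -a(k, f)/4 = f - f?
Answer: 2*√17205 ≈ 262.34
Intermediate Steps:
a(k, f) = 0 (a(k, f) = -4*(f - f) = -4*0 = 0)
M(o, I) = 7/4 - 4/o (M(o, I) = -7*(-¼) - 4/o = 7/4 - 4/o)
m(v) = 0 (m(v) = 0*(-1) = 0)
√(m(M(12, 14)) - 4*(-17205)) = √(0 - 4*(-17205)) = √(0 + 68820) = √68820 = 2*√17205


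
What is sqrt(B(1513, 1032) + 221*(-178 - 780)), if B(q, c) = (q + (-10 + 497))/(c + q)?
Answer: I*sqrt(54851907558)/509 ≈ 460.13*I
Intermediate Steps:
B(q, c) = (487 + q)/(c + q) (B(q, c) = (q + 487)/(c + q) = (487 + q)/(c + q))
sqrt(B(1513, 1032) + 221*(-178 - 780)) = sqrt((487 + 1513)/(1032 + 1513) + 221*(-178 - 780)) = sqrt(2000/2545 + 221*(-958)) = sqrt((1/2545)*2000 - 211718) = sqrt(400/509 - 211718) = sqrt(-107764062/509) = I*sqrt(54851907558)/509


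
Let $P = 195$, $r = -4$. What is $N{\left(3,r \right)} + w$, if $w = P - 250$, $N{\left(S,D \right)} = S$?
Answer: $-52$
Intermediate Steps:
$w = -55$ ($w = 195 - 250 = -55$)
$N{\left(3,r \right)} + w = 3 - 55 = -52$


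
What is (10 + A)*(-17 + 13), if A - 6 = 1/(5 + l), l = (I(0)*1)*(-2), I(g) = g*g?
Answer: -324/5 ≈ -64.800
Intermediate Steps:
I(g) = g²
l = 0 (l = (0²*1)*(-2) = (0*1)*(-2) = 0*(-2) = 0)
A = 31/5 (A = 6 + 1/(5 + 0) = 6 + 1/5 = 6 + ⅕ = 31/5 ≈ 6.2000)
(10 + A)*(-17 + 13) = (10 + 31/5)*(-17 + 13) = (81/5)*(-4) = -324/5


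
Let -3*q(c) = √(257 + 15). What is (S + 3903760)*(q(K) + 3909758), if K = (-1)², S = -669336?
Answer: 12645815109392 - 12937696*√17/3 ≈ 1.2646e+13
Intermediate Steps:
K = 1
q(c) = -4*√17/3 (q(c) = -√(257 + 15)/3 = -4*√17/3)
(S + 3903760)*(q(K) + 3909758) = (-669336 + 3903760)*(-4*√17/3 + 3909758) = 3234424*(3909758 - 4*√17/3) = 12645815109392 - 12937696*√17/3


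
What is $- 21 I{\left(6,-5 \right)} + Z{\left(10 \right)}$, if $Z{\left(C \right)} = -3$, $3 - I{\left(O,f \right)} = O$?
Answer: $60$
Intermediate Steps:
$I{\left(O,f \right)} = 3 - O$
$- 21 I{\left(6,-5 \right)} + Z{\left(10 \right)} = - 21 \left(3 - 6\right) - 3 = \left(-21\right) \left(-3\right) - 3 = 63 - 3 = 60$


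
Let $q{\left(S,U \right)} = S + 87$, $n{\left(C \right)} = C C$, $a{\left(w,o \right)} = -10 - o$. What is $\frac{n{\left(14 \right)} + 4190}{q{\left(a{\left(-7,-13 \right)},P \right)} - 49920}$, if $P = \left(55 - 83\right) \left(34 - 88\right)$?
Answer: $- \frac{731}{8305} \approx -0.088019$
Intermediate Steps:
$n{\left(C \right)} = C^{2}$
$P = 1512$ ($P = \left(-28\right) \left(-54\right) = 1512$)
$q{\left(S,U \right)} = 87 + S$
$\frac{n{\left(14 \right)} + 4190}{q{\left(a{\left(-7,-13 \right)},P \right)} - 49920} = \frac{14^{2} + 4190}{\left(87 - -3\right) - 49920} = \frac{196 + 4190}{\left(87 + \left(-10 + 13\right)\right) - 49920} = \frac{4386}{\left(87 + 3\right) - 49920} = \frac{4386}{90 - 49920} = \frac{4386}{-49830} = 4386 \left(- \frac{1}{49830}\right) = - \frac{731}{8305}$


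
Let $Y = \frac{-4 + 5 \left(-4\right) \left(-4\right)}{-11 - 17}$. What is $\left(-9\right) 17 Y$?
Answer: $\frac{2907}{7} \approx 415.29$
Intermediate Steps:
$Y = - \frac{19}{7}$ ($Y = \frac{-4 - -80}{-28} = \left(-4 + 80\right) \left(- \frac{1}{28}\right) = 76 \left(- \frac{1}{28}\right) = - \frac{19}{7} \approx -2.7143$)
$\left(-9\right) 17 Y = \left(-9\right) 17 \left(- \frac{19}{7}\right) = \left(-153\right) \left(- \frac{19}{7}\right) = \frac{2907}{7}$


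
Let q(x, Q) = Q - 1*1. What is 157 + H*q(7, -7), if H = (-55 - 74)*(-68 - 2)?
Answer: -72083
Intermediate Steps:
q(x, Q) = -1 + Q (q(x, Q) = Q - 1 = -1 + Q)
H = 9030 (H = -129*(-70) = 9030)
157 + H*q(7, -7) = 157 + 9030*(-1 - 7) = 157 + 9030*(-8) = 157 - 72240 = -72083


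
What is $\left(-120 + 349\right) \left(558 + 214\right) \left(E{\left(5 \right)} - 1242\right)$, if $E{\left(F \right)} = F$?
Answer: $-218686756$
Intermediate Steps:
$\left(-120 + 349\right) \left(558 + 214\right) \left(E{\left(5 \right)} - 1242\right) = \left(-120 + 349\right) \left(558 + 214\right) \left(5 - 1242\right) = 229 \cdot 772 \left(-1237\right) = 176788 \left(-1237\right) = -218686756$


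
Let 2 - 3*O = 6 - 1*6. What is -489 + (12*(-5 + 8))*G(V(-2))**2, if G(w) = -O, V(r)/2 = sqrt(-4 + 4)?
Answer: -473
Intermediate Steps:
V(r) = 0 (V(r) = 2*sqrt(-4 + 4) = 2*sqrt(0) = 2*0 = 0)
O = 2/3 (O = 2/3 - (6 - 1*6)/3 = 2/3 - (6 - 6)/3 = 2/3 - 1/3*0 = 2/3 + 0 = 2/3 ≈ 0.66667)
G(w) = -2/3 (G(w) = -1*2/3 = -2/3)
-489 + (12*(-5 + 8))*G(V(-2))**2 = -489 + (12*(-5 + 8))*(-2/3)**2 = -489 + (12*3)*(4/9) = -489 + 36*(4/9) = -489 + 16 = -473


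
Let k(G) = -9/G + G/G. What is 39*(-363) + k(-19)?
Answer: -268955/19 ≈ -14156.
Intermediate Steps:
k(G) = 1 - 9/G (k(G) = -9/G + 1 = 1 - 9/G)
39*(-363) + k(-19) = 39*(-363) + (-9 - 19)/(-19) = -14157 - 1/19*(-28) = -14157 + 28/19 = -268955/19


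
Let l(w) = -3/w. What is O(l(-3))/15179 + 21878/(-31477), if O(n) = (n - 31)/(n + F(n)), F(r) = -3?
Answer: -331614007/477789383 ≈ -0.69406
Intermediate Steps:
O(n) = (-31 + n)/(-3 + n) (O(n) = (n - 31)/(n - 3) = (-31 + n)/(-3 + n))
O(l(-3))/15179 + 21878/(-31477) = ((-31 - 3/(-3))/(-3 - 3/(-3)))/15179 + 21878/(-31477) = ((-31 - 3*(-1/3))/(-3 - 3*(-1/3)))*(1/15179) + 21878*(-1/31477) = ((-31 + 1)/(-3 + 1))*(1/15179) - 21878/31477 = (-30/(-2))*(1/15179) - 21878/31477 = -1/2*(-30)*(1/15179) - 21878/31477 = 15*(1/15179) - 21878/31477 = 15/15179 - 21878/31477 = -331614007/477789383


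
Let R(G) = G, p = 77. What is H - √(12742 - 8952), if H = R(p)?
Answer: 77 - √3790 ≈ 15.437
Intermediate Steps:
H = 77
H - √(12742 - 8952) = 77 - √(12742 - 8952) = 77 - √3790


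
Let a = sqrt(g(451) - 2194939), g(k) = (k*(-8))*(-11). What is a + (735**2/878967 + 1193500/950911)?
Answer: 173639223275/92868820993 + I*sqrt(2155251) ≈ 1.8697 + 1468.1*I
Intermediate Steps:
g(k) = 88*k (g(k) = -8*k*(-11) = 88*k)
a = I*sqrt(2155251) (a = sqrt(88*451 - 2194939) = sqrt(39688 - 2194939) = sqrt(-2155251) = I*sqrt(2155251) ≈ 1468.1*I)
a + (735**2/878967 + 1193500/950911) = I*sqrt(2155251) + (735**2/878967 + 1193500/950911) = I*sqrt(2155251) + (540225*(1/878967) + 1193500*(1/950911)) = I*sqrt(2155251) + (60025/97663 + 1193500/950911) = I*sqrt(2155251) + 173639223275/92868820993 = 173639223275/92868820993 + I*sqrt(2155251)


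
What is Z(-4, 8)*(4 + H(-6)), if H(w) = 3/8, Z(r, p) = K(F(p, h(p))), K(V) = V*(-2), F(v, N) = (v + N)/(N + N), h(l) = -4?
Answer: 35/8 ≈ 4.3750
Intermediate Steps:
F(v, N) = (N + v)/(2*N) (F(v, N) = (N + v)/((2*N)) = (N + v)*(1/(2*N)) = (N + v)/(2*N))
K(V) = -2*V
Z(r, p) = -1 + p/4 (Z(r, p) = -(-4 + p)/(-4) = -(-1)*(-4 + p)/4 = -2*(1/2 - p/8) = -1 + p/4)
H(w) = 3/8 (H(w) = 3*(1/8) = 3/8)
Z(-4, 8)*(4 + H(-6)) = (-1 + (1/4)*8)*(4 + 3/8) = (-1 + 2)*(35/8) = 1*(35/8) = 35/8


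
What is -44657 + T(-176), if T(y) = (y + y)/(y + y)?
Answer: -44656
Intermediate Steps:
T(y) = 1 (T(y) = (2*y)/((2*y)) = (2*y)*(1/(2*y)) = 1)
-44657 + T(-176) = -44657 + 1 = -44656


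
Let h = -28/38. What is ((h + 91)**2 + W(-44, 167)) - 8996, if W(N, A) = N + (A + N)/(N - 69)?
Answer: -36454698/40793 ≈ -893.65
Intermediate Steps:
h = -14/19 (h = -28*1/38 = -14/19 ≈ -0.73684)
W(N, A) = N + (A + N)/(-69 + N)
((h + 91)**2 + W(-44, 167)) - 8996 = ((-14/19 + 91)**2 + (167 + (-44)**2 - 68*(-44))/(-69 - 44)) - 8996 = ((1715/19)**2 + (167 + 1936 + 2992)/(-113)) - 8996 = (2941225/361 - 1/113*5095) - 8996 = (2941225/361 - 5095/113) - 8996 = 330519130/40793 - 8996 = -36454698/40793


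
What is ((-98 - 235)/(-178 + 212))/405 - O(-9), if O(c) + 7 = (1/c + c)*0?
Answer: 10673/1530 ≈ 6.9758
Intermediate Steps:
O(c) = -7 (O(c) = -7 + (1/c + c)*0 = -7 + (c + 1/c)*0 = -7 + 0 = -7)
((-98 - 235)/(-178 + 212))/405 - O(-9) = ((-98 - 235)/(-178 + 212))/405 - 1*(-7) = -333/34*(1/405) + 7 = -333*1/34*(1/405) + 7 = -333/34*1/405 + 7 = -37/1530 + 7 = 10673/1530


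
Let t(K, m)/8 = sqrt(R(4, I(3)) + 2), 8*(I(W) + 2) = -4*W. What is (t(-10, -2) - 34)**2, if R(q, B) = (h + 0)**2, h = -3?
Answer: 1860 - 544*sqrt(11) ≈ 55.756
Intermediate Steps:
I(W) = -2 - W/2 (I(W) = -2 + (-4*W)/8 = -2 - W/2)
R(q, B) = 9 (R(q, B) = (-3 + 0)**2 = (-3)**2 = 9)
t(K, m) = 8*sqrt(11) (t(K, m) = 8*sqrt(9 + 2) = 8*sqrt(11))
(t(-10, -2) - 34)**2 = (8*sqrt(11) - 34)**2 = (-34 + 8*sqrt(11))**2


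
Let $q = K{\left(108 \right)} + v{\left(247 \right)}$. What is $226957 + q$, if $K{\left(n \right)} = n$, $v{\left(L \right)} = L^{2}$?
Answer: $288074$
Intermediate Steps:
$q = 61117$ ($q = 108 + 247^{2} = 108 + 61009 = 61117$)
$226957 + q = 226957 + 61117 = 288074$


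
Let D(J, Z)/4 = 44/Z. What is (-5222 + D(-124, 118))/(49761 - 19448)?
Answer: -308010/1788467 ≈ -0.17222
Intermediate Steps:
D(J, Z) = 176/Z (D(J, Z) = 4*(44/Z) = 176/Z)
(-5222 + D(-124, 118))/(49761 - 19448) = (-5222 + 176/118)/(49761 - 19448) = (-5222 + 176*(1/118))/30313 = (-5222 + 88/59)*(1/30313) = -308010/59*1/30313 = -308010/1788467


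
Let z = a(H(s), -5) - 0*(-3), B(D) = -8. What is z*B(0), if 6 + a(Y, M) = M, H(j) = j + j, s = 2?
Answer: 88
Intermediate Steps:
H(j) = 2*j
a(Y, M) = -6 + M
z = -11 (z = (-6 - 5) - 0*(-3) = -11 - 1*0 = -11 + 0 = -11)
z*B(0) = -11*(-8) = 88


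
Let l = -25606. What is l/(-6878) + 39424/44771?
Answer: 708782249/153967469 ≈ 4.6035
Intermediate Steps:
l/(-6878) + 39424/44771 = -25606/(-6878) + 39424/44771 = -25606*(-1/6878) + 39424*(1/44771) = 12803/3439 + 39424/44771 = 708782249/153967469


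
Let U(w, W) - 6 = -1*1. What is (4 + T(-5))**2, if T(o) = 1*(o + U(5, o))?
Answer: 16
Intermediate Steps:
U(w, W) = 5 (U(w, W) = 6 - 1*1 = 6 - 1 = 5)
T(o) = 5 + o (T(o) = 1*(o + 5) = 1*(5 + o) = 5 + o)
(4 + T(-5))**2 = (4 + (5 - 5))**2 = (4 + 0)**2 = 4**2 = 16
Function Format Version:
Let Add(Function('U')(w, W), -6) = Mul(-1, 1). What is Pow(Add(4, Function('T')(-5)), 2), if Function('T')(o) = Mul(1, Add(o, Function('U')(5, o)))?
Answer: 16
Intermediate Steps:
Function('U')(w, W) = 5 (Function('U')(w, W) = Add(6, Mul(-1, 1)) = Add(6, -1) = 5)
Function('T')(o) = Add(5, o) (Function('T')(o) = Mul(1, Add(o, 5)) = Mul(1, Add(5, o)) = Add(5, o))
Pow(Add(4, Function('T')(-5)), 2) = Pow(Add(4, Add(5, -5)), 2) = Pow(Add(4, 0), 2) = Pow(4, 2) = 16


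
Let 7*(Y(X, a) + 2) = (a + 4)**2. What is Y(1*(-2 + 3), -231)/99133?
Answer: 51515/693931 ≈ 0.074237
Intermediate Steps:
Y(X, a) = -2 + (4 + a)**2/7 (Y(X, a) = -2 + (a + 4)**2/7 = -2 + (4 + a)**2/7)
Y(1*(-2 + 3), -231)/99133 = (-2 + (4 - 231)**2/7)/99133 = (-2 + (1/7)*(-227)**2)*(1/99133) = (-2 + (1/7)*51529)*(1/99133) = (-2 + 51529/7)*(1/99133) = (51515/7)*(1/99133) = 51515/693931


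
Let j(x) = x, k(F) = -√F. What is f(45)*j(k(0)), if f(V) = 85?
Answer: 0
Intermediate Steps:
f(45)*j(k(0)) = 85*(-√0) = 85*(-1*0) = 85*0 = 0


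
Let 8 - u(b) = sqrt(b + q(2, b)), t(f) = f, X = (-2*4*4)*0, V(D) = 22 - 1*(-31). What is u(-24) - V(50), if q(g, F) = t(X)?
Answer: -45 - 2*I*sqrt(6) ≈ -45.0 - 4.899*I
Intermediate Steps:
V(D) = 53 (V(D) = 22 + 31 = 53)
X = 0 (X = -8*4*0 = -32*0 = 0)
q(g, F) = 0
u(b) = 8 - sqrt(b) (u(b) = 8 - sqrt(b + 0) = 8 - sqrt(b))
u(-24) - V(50) = (8 - sqrt(-24)) - 1*53 = (8 - 2*I*sqrt(6)) - 53 = -45 - 2*I*sqrt(6)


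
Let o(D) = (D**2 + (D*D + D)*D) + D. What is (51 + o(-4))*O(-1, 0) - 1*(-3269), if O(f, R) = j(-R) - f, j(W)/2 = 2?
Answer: 3344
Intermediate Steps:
j(W) = 4 (j(W) = 2*2 = 4)
O(f, R) = 4 - f
o(D) = D + D**2 + D*(D + D**2) (o(D) = (D**2 + (D**2 + D)*D) + D = (D**2 + (D + D**2)*D) + D = (D**2 + D*(D + D**2)) + D = D + D**2 + D*(D + D**2))
(51 + o(-4))*O(-1, 0) - 1*(-3269) = (51 - 4*(1 + (-4)**2 + 2*(-4)))*(4 - 1*(-1)) - 1*(-3269) = (51 - 4*(1 + 16 - 8))*(4 + 1) + 3269 = (51 - 4*9)*5 + 3269 = (51 - 36)*5 + 3269 = 15*5 + 3269 = 75 + 3269 = 3344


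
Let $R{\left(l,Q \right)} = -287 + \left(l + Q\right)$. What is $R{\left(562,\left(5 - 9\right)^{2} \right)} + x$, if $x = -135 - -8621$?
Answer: $8777$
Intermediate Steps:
$R{\left(l,Q \right)} = -287 + Q + l$ ($R{\left(l,Q \right)} = -287 + \left(Q + l\right) = -287 + Q + l$)
$x = 8486$ ($x = -135 + 8621 = 8486$)
$R{\left(562,\left(5 - 9\right)^{2} \right)} + x = \left(-287 + \left(5 - 9\right)^{2} + 562\right) + 8486 = \left(-287 + \left(-4\right)^{2} + 562\right) + 8486 = \left(-287 + 16 + 562\right) + 8486 = 291 + 8486 = 8777$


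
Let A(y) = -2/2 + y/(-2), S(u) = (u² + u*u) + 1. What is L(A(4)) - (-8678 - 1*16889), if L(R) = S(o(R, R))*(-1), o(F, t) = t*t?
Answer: 25404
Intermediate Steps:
o(F, t) = t²
S(u) = 1 + 2*u² (S(u) = (u² + u²) + 1 = 2*u² + 1 = 1 + 2*u²)
A(y) = -1 - y/2 (A(y) = -2*½ + y*(-½) = -1 - y/2)
L(R) = -1 - 2*R⁴ (L(R) = (1 + 2*(R²)²)*(-1) = (1 + 2*R⁴)*(-1) = -1 - 2*R⁴)
L(A(4)) - (-8678 - 1*16889) = (-1 - 2*(-1 - ½*4)⁴) - (-8678 - 1*16889) = (-1 - 2*(-1 - 2)⁴) - (-8678 - 16889) = (-1 - 2*(-3)⁴) - 1*(-25567) = (-1 - 2*81) + 25567 = (-1 - 162) + 25567 = -163 + 25567 = 25404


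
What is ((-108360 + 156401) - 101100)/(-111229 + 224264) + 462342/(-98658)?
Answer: -9582587132/1858634505 ≈ -5.1557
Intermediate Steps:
((-108360 + 156401) - 101100)/(-111229 + 224264) + 462342/(-98658) = (48041 - 101100)/113035 + 462342*(-1/98658) = -53059*1/113035 - 77057/16443 = -53059/113035 - 77057/16443 = -9582587132/1858634505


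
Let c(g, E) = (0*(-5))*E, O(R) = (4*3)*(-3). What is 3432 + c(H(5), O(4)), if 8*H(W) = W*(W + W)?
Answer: 3432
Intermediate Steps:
O(R) = -36 (O(R) = 12*(-3) = -36)
H(W) = W**2/4 (H(W) = (W*(W + W))/8 = (W*(2*W))/8 = (2*W**2)/8 = W**2/4)
c(g, E) = 0 (c(g, E) = 0*E = 0)
3432 + c(H(5), O(4)) = 3432 + 0 = 3432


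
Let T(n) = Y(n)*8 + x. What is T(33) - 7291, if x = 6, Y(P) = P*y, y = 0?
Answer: -7285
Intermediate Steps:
Y(P) = 0 (Y(P) = P*0 = 0)
T(n) = 6 (T(n) = 0*8 + 6 = 0 + 6 = 6)
T(33) - 7291 = 6 - 7291 = -7285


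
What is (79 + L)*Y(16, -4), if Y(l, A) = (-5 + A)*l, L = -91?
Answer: 1728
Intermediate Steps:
Y(l, A) = l*(-5 + A)
(79 + L)*Y(16, -4) = (79 - 91)*(16*(-5 - 4)) = -192*(-9) = -12*(-144) = 1728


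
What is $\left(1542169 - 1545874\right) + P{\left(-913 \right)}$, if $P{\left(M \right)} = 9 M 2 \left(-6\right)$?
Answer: $94899$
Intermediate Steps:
$P{\left(M \right)} = - 108 M$ ($P{\left(M \right)} = 9 \cdot 2 M \left(-6\right) = 18 M \left(-6\right) = - 108 M$)
$\left(1542169 - 1545874\right) + P{\left(-913 \right)} = \left(1542169 - 1545874\right) - -98604 = -3705 + 98604 = 94899$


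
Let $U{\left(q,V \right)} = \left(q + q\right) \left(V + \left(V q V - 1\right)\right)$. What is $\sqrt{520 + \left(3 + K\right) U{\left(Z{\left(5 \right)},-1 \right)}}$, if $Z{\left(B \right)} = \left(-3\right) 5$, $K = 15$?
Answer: $10 \sqrt{97} \approx 98.489$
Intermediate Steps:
$Z{\left(B \right)} = -15$
$U{\left(q,V \right)} = 2 q \left(-1 + V + q V^{2}\right)$ ($U{\left(q,V \right)} = 2 q \left(V + \left(q V^{2} - 1\right)\right) = 2 q \left(V + \left(-1 + q V^{2}\right)\right) = 2 q \left(-1 + V + q V^{2}\right)$)
$\sqrt{520 + \left(3 + K\right) U{\left(Z{\left(5 \right)},-1 \right)}} = \sqrt{520 + \left(3 + 15\right) 2 \left(-15\right) \left(-1 - 1 - 15 \left(-1\right)^{2}\right)} = \sqrt{520 + 18 \cdot 2 \left(-15\right) \left(-1 - 1 - 15\right)} = \sqrt{520 + 18 \cdot 2 \left(-15\right) \left(-17\right)} = \sqrt{520 + 18 \cdot 510} = \sqrt{520 + 9180} = \sqrt{9700} = 10 \sqrt{97}$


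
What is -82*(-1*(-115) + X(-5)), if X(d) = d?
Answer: -9020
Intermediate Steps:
-82*(-1*(-115) + X(-5)) = -82*(-1*(-115) - 5) = -82*(115 - 5) = -82*110 = -9020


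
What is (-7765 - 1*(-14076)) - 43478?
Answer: -37167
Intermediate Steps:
(-7765 - 1*(-14076)) - 43478 = (-7765 + 14076) - 43478 = 6311 - 43478 = -37167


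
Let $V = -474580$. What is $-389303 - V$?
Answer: $85277$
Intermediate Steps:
$-389303 - V = -389303 - -474580 = -389303 + 474580 = 85277$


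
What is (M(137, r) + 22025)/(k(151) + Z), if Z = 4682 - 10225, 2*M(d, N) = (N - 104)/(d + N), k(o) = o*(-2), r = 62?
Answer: -4382954/1163155 ≈ -3.7682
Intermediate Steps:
k(o) = -2*o
M(d, N) = (-104 + N)/(2*(N + d)) (M(d, N) = ((N - 104)/(d + N))/2 = ((-104 + N)/(N + d))/2 = (-104 + N)/(2*(N + d)))
Z = -5543
(M(137, r) + 22025)/(k(151) + Z) = ((-52 + (1/2)*62)/(62 + 137) + 22025)/(-2*151 - 5543) = ((-52 + 31)/199 + 22025)/(-302 - 5543) = ((1/199)*(-21) + 22025)/(-5845) = (-21/199 + 22025)*(-1/5845) = (4382954/199)*(-1/5845) = -4382954/1163155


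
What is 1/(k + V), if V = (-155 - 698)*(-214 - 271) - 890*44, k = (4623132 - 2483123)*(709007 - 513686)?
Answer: 1/417989072434 ≈ 2.3924e-12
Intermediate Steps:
k = 417988697889 (k = 2140009*195321 = 417988697889)
V = 374545 (V = -853*(-485) - 39160 = 413705 - 39160 = 374545)
1/(k + V) = 1/(417988697889 + 374545) = 1/417989072434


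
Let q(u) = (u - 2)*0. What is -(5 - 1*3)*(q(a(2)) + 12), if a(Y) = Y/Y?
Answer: -24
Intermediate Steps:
a(Y) = 1
q(u) = 0 (q(u) = (-2 + u)*0 = 0)
-(5 - 1*3)*(q(a(2)) + 12) = -(5 - 1*3)*(0 + 12) = -(5 - 3)*12 = -2*12 = -1*24 = -24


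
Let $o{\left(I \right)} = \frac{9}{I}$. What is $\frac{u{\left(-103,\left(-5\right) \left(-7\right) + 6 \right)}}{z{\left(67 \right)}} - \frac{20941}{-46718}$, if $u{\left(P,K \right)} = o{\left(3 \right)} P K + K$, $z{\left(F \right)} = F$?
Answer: $- \frac{588551857}{3130106} \approx -188.03$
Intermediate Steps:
$u{\left(P,K \right)} = K + 3 K P$ ($u{\left(P,K \right)} = \frac{9}{3} P K + K = 9 \cdot \frac{1}{3} P K + K = 3 P K + K = 3 K P + K = K + 3 K P$)
$\frac{u{\left(-103,\left(-5\right) \left(-7\right) + 6 \right)}}{z{\left(67 \right)}} - \frac{20941}{-46718} = \frac{\left(\left(-5\right) \left(-7\right) + 6\right) \left(1 + 3 \left(-103\right)\right)}{67} - \frac{20941}{-46718} = \left(35 + 6\right) \left(1 - 309\right) \frac{1}{67} - - \frac{20941}{46718} = 41 \left(-308\right) \frac{1}{67} + \frac{20941}{46718} = \left(-12628\right) \frac{1}{67} + \frac{20941}{46718} = - \frac{12628}{67} + \frac{20941}{46718} = - \frac{588551857}{3130106}$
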